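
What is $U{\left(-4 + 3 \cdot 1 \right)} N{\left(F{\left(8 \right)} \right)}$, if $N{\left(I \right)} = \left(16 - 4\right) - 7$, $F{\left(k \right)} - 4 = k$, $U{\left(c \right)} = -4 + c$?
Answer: $-25$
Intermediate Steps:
$F{\left(k \right)} = 4 + k$
$N{\left(I \right)} = 5$ ($N{\left(I \right)} = 12 - 7 = 5$)
$U{\left(-4 + 3 \cdot 1 \right)} N{\left(F{\left(8 \right)} \right)} = \left(-4 + \left(-4 + 3 \cdot 1\right)\right) 5 = \left(-4 + \left(-4 + 3\right)\right) 5 = \left(-4 - 1\right) 5 = \left(-5\right) 5 = -25$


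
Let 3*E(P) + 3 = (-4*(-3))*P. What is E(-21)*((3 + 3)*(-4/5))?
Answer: 408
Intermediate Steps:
E(P) = -1 + 4*P (E(P) = -1 + ((-4*(-3))*P)/3 = -1 + (12*P)/3 = -1 + 4*P)
E(-21)*((3 + 3)*(-4/5)) = (-1 + 4*(-21))*((3 + 3)*(-4/5)) = (-1 - 84)*(6*(-4*1/5)) = -510*(-4)/5 = -85*(-24/5) = 408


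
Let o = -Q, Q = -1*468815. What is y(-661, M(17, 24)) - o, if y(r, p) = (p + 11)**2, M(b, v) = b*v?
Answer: -293254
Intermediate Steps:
Q = -468815
o = 468815 (o = -1*(-468815) = 468815)
y(r, p) = (11 + p)**2
y(-661, M(17, 24)) - o = (11 + 17*24)**2 - 1*468815 = (11 + 408)**2 - 468815 = 419**2 - 468815 = 175561 - 468815 = -293254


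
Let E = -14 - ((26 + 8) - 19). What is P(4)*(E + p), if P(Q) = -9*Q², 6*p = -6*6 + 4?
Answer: 4944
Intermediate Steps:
E = -29 (E = -14 - (34 - 19) = -14 - 1*15 = -14 - 15 = -29)
p = -16/3 (p = (-6*6 + 4)/6 = (-36 + 4)/6 = (⅙)*(-32) = -16/3 ≈ -5.3333)
P(4)*(E + p) = (-9*4²)*(-29 - 16/3) = -9*16*(-103/3) = -144*(-103/3) = 4944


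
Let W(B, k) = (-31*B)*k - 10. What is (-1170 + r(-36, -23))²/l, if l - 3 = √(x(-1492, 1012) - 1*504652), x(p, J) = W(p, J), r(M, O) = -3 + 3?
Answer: -4106700/46302353 + 1368900*√46302362/46302353 ≈ 201.08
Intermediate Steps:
r(M, O) = 0
W(B, k) = -10 - 31*B*k (W(B, k) = -31*B*k - 10 = -10 - 31*B*k)
x(p, J) = -10 - 31*J*p (x(p, J) = -10 - 31*p*J = -10 - 31*J*p)
l = 3 + √46302362 (l = 3 + √((-10 - 31*1012*(-1492)) - 1*504652) = 3 + √((-10 + 46807024) - 504652) = 3 + √(46807014 - 504652) = 3 + √46302362 ≈ 6807.6)
(-1170 + r(-36, -23))²/l = (-1170 + 0)²/(3 + √46302362) = (-1170)²/(3 + √46302362) = 1368900/(3 + √46302362)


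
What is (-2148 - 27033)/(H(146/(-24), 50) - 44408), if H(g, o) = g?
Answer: 350172/532969 ≈ 0.65702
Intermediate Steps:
(-2148 - 27033)/(H(146/(-24), 50) - 44408) = (-2148 - 27033)/(146/(-24) - 44408) = -29181/(146*(-1/24) - 44408) = -29181/(-73/12 - 44408) = -29181/(-532969/12) = -29181*(-12/532969) = 350172/532969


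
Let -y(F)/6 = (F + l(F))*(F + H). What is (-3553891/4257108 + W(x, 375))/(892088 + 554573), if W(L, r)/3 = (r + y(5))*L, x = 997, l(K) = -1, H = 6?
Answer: 1413360559217/6158592116388 ≈ 0.22949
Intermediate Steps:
y(F) = -6*(-1 + F)*(6 + F) (y(F) = -6*(F - 1)*(F + 6) = -6*(-1 + F)*(6 + F))
W(L, r) = 3*L*(-264 + r) (W(L, r) = 3*((r + (36 - 30*5 - 6*5²))*L) = 3*((r + (36 - 150 - 6*25))*L) = 3*((r + (36 - 150 - 150))*L) = 3*((r - 264)*L) = 3*((-264 + r)*L) = 3*(L*(-264 + r)) = 3*L*(-264 + r))
(-3553891/4257108 + W(x, 375))/(892088 + 554573) = (-3553891/4257108 + 3*997*(-264 + 375))/(892088 + 554573) = (-3553891*1/4257108 + 3*997*111)/1446661 = (-3553891/4257108 + 332001)*(1/1446661) = (1413360559217/4257108)*(1/1446661) = 1413360559217/6158592116388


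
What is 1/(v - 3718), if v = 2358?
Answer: -1/1360 ≈ -0.00073529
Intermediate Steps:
1/(v - 3718) = 1/(2358 - 3718) = 1/(-1360) = -1/1360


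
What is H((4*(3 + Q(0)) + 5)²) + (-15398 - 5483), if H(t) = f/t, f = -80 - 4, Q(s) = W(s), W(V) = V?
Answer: -6034693/289 ≈ -20881.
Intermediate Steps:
Q(s) = s
f = -84
H(t) = -84/t
H((4*(3 + Q(0)) + 5)²) + (-15398 - 5483) = -84/(4*(3 + 0) + 5)² + (-15398 - 5483) = -84/(4*3 + 5)² - 20881 = -84/(12 + 5)² - 20881 = -84/(17²) - 20881 = -84/289 - 20881 = -6034693/289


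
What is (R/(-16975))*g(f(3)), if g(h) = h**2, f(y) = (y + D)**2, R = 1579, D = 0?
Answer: -127899/16975 ≈ -7.5346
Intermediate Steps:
f(y) = y**2 (f(y) = (y + 0)**2 = y**2)
(R/(-16975))*g(f(3)) = (1579/(-16975))*(3**2)**2 = (1579*(-1/16975))*9**2 = -1579/16975*81 = -127899/16975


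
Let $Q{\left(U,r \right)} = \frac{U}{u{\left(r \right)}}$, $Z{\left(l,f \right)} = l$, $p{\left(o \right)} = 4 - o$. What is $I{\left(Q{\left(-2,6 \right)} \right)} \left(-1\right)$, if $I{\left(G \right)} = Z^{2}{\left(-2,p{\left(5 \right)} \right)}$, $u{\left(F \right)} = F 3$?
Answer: $-4$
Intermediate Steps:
$u{\left(F \right)} = 3 F$
$Q{\left(U,r \right)} = \frac{U}{3 r}$
$I{\left(G \right)} = 4$ ($I{\left(G \right)} = \left(-2\right)^{2} = 4$)
$I{\left(Q{\left(-2,6 \right)} \right)} \left(-1\right) = 4 \left(-1\right) = -4$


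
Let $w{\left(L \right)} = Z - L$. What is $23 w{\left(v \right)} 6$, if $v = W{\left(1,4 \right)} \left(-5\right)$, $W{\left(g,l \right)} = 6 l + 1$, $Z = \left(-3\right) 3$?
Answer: $16008$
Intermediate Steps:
$Z = -9$
$W{\left(g,l \right)} = 1 + 6 l$
$v = -125$ ($v = \left(1 + 6 \cdot 4\right) \left(-5\right) = \left(1 + 24\right) \left(-5\right) = 25 \left(-5\right) = -125$)
$w{\left(L \right)} = -9 - L$
$23 w{\left(v \right)} 6 = 23 \left(-9 - -125\right) 6 = 23 \left(-9 + 125\right) 6 = 23 \cdot 116 \cdot 6 = 2668 \cdot 6 = 16008$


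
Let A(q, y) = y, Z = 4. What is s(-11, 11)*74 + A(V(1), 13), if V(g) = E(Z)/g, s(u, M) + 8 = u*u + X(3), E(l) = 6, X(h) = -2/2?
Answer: 8301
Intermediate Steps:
X(h) = -1 (X(h) = -2*½ = -1)
s(u, M) = -9 + u² (s(u, M) = -8 + (u*u - 1) = -8 + (u² - 1) = -8 + (-1 + u²) = -9 + u²)
V(g) = 6/g
s(-11, 11)*74 + A(V(1), 13) = (-9 + (-11)²)*74 + 13 = (-9 + 121)*74 + 13 = 112*74 + 13 = 8288 + 13 = 8301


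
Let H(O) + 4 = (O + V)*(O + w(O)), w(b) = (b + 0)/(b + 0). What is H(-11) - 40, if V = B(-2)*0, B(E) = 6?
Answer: 66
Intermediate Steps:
w(b) = 1 (w(b) = b/b = 1)
V = 0 (V = 6*0 = 0)
H(O) = -4 + O*(1 + O) (H(O) = -4 + (O + 0)*(O + 1) = -4 + O*(1 + O))
H(-11) - 40 = (-4 - 11 + (-11)²) - 40 = (-4 - 11 + 121) - 40 = 106 - 40 = 66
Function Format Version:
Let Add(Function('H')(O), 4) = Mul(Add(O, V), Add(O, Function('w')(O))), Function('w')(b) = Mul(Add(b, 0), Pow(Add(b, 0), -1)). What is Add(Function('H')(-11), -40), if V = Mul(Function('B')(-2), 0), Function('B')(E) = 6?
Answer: 66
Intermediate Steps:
Function('w')(b) = 1 (Function('w')(b) = Mul(b, Pow(b, -1)) = 1)
V = 0 (V = Mul(6, 0) = 0)
Function('H')(O) = Add(-4, Mul(O, Add(1, O))) (Function('H')(O) = Add(-4, Mul(Add(O, 0), Add(O, 1))) = Add(-4, Mul(O, Add(1, O))))
Add(Function('H')(-11), -40) = Add(Add(-4, -11, Pow(-11, 2)), -40) = Add(Add(-4, -11, 121), -40) = Add(106, -40) = 66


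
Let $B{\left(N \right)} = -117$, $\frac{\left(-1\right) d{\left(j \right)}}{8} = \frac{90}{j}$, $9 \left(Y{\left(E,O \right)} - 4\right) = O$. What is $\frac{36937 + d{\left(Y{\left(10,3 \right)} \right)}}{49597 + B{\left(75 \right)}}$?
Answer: $\frac{478021}{643240} \approx 0.74315$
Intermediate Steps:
$Y{\left(E,O \right)} = 4 + \frac{O}{9}$
$d{\left(j \right)} = - \frac{720}{j}$ ($d{\left(j \right)} = - 8 \frac{90}{j} = - \frac{720}{j}$)
$\frac{36937 + d{\left(Y{\left(10,3 \right)} \right)}}{49597 + B{\left(75 \right)}} = \frac{36937 - \frac{720}{4 + \frac{1}{9} \cdot 3}}{49597 - 117} = \frac{36937 - \frac{720}{4 + \frac{1}{3}}}{49480} = \left(36937 - \frac{720}{\frac{13}{3}}\right) \frac{1}{49480} = \left(36937 - \frac{2160}{13}\right) \frac{1}{49480} = \frac{478021}{13} \cdot \frac{1}{49480} = \frac{478021}{643240}$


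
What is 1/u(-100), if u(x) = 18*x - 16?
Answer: -1/1816 ≈ -0.00055066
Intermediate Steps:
u(x) = -16 + 18*x
1/u(-100) = 1/(-16 + 18*(-100)) = 1/(-16 - 1800) = 1/(-1816) = -1/1816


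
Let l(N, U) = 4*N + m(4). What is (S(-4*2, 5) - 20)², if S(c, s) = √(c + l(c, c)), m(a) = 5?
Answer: (20 - I*√35)² ≈ 365.0 - 236.64*I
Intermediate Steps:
l(N, U) = 5 + 4*N (l(N, U) = 4*N + 5 = 5 + 4*N)
S(c, s) = √(5 + 5*c) (S(c, s) = √(c + (5 + 4*c)) = √(5 + 5*c))
(S(-4*2, 5) - 20)² = (√(5 + 5*(-4*2)) - 20)² = (√(5 + 5*(-8)) - 20)² = (√(5 - 40) - 20)² = (√(-35) - 20)² = (I*√35 - 20)² = (-20 + I*√35)²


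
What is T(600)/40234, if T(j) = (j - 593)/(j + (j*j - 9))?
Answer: 1/2072574042 ≈ 4.8249e-10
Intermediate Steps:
T(j) = (-593 + j)/(-9 + j + j²) (T(j) = (-593 + j)/(j + (j² - 9)) = (-593 + j)/(j + (-9 + j²)) = (-593 + j)/(-9 + j + j²))
T(600)/40234 = ((-593 + 600)/(-9 + 600 + 600²))/40234 = (7/(-9 + 600 + 360000))*(1/40234) = (7/360591)*(1/40234) = ((1/360591)*7)*(1/40234) = (1/51513)*(1/40234) = 1/2072574042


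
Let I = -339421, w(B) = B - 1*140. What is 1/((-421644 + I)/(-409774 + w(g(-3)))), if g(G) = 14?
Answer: 81980/152213 ≈ 0.53859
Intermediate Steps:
w(B) = -140 + B (w(B) = B - 140 = -140 + B)
1/((-421644 + I)/(-409774 + w(g(-3)))) = 1/((-421644 - 339421)/(-409774 + (-140 + 14))) = 1/(-761065/(-409774 - 126)) = 1/(-761065/(-409900)) = 1/(-761065*(-1/409900)) = 1/(152213/81980) = 81980/152213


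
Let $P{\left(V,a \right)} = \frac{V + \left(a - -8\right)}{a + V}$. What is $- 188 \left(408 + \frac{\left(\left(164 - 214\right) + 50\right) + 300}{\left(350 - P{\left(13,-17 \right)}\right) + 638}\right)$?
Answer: $- \frac{75916656}{989} \approx -76761.0$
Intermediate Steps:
$P{\left(V,a \right)} = \frac{8 + V + a}{V + a}$ ($P{\left(V,a \right)} = \frac{V + \left(a + 8\right)}{V + a} = \frac{V + \left(8 + a\right)}{V + a} = \frac{8 + V + a}{V + a}$)
$- 188 \left(408 + \frac{\left(\left(164 - 214\right) + 50\right) + 300}{\left(350 - P{\left(13,-17 \right)}\right) + 638}\right) = - 188 \left(408 + \frac{\left(\left(164 - 214\right) + 50\right) + 300}{\left(350 - \frac{8 + 13 - 17}{13 - 17}\right) + 638}\right) = - 188 \left(408 + \frac{\left(-50 + 50\right) + 300}{\left(350 - \frac{1}{-4} \cdot 4\right) + 638}\right) = - 188 \left(408 + \frac{0 + 300}{\left(350 - \left(- \frac{1}{4}\right) 4\right) + 638}\right) = - 188 \left(408 + \frac{300}{\left(350 - -1\right) + 638}\right) = - 188 \left(408 + \frac{300}{\left(350 + 1\right) + 638}\right) = - 188 \left(408 + \frac{300}{351 + 638}\right) = - 188 \left(408 + \frac{300}{989}\right) = \left(-188\right) \frac{403812}{989} = - \frac{75916656}{989}$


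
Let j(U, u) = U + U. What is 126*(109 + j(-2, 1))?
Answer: 13230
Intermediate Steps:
j(U, u) = 2*U
126*(109 + j(-2, 1)) = 126*(109 + 2*(-2)) = 126*(109 - 4) = 126*105 = 13230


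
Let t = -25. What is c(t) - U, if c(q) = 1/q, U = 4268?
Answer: -106701/25 ≈ -4268.0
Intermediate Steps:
c(t) - U = 1/(-25) - 1*4268 = -1/25 - 4268 = -106701/25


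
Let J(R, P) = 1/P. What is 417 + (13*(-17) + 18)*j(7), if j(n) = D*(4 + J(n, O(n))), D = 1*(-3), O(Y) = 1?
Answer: 3462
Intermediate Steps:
D = -3
j(n) = -15 (j(n) = -3*(4 + 1/1) = -3*(4 + 1) = -3*5 = -15)
417 + (13*(-17) + 18)*j(7) = 417 + (13*(-17) + 18)*(-15) = 417 + (-221 + 18)*(-15) = 417 - 203*(-15) = 417 + 3045 = 3462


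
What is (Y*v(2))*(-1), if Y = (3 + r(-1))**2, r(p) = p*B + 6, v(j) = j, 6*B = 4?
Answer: -1250/9 ≈ -138.89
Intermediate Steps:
B = 2/3 (B = (1/6)*4 = 2/3 ≈ 0.66667)
r(p) = 6 + 2*p/3 (r(p) = p*(2/3) + 6 = 2*p/3 + 6 = 6 + 2*p/3)
Y = 625/9 (Y = (3 + (6 + (2/3)*(-1)))**2 = (3 + (6 - 2/3))**2 = (3 + 16/3)**2 = (25/3)**2 = 625/9 ≈ 69.444)
(Y*v(2))*(-1) = ((625/9)*2)*(-1) = (1250/9)*(-1) = -1250/9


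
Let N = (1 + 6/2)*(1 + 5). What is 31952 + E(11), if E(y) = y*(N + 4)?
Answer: 32260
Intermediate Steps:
N = 24 (N = (1 + 6*(1/2))*6 = (1 + 3)*6 = 4*6 = 24)
E(y) = 28*y (E(y) = y*(24 + 4) = y*28 = 28*y)
31952 + E(11) = 31952 + 28*11 = 31952 + 308 = 32260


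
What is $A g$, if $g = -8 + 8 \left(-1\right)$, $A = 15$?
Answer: $-240$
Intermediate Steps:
$g = -16$ ($g = -8 - 8 = -16$)
$A g = 15 \left(-16\right) = -240$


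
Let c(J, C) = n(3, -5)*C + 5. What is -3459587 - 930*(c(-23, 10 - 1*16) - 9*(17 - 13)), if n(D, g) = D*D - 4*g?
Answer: -3268937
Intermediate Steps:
n(D, g) = D² - 4*g
c(J, C) = 5 + 29*C (c(J, C) = (3² - 4*(-5))*C + 5 = (9 + 20)*C + 5 = 29*C + 5 = 5 + 29*C)
-3459587 - 930*(c(-23, 10 - 1*16) - 9*(17 - 13)) = -3459587 - 930*((5 + 29*(10 - 1*16)) - 9*(17 - 13)) = -3459587 - 930*((5 + 29*(10 - 16)) - 9*4) = -3459587 - 930*((5 + 29*(-6)) - 36) = -3459587 - 930*((5 - 174) - 36) = -3459587 - 930*(-169 - 36) = -3459587 - 930*(-205) = -3459587 - 1*(-190650) = -3459587 + 190650 = -3268937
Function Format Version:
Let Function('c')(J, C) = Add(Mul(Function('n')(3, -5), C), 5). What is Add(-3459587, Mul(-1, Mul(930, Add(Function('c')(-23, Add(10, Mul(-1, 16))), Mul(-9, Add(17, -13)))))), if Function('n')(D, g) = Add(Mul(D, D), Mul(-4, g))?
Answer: -3268937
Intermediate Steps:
Function('n')(D, g) = Add(Pow(D, 2), Mul(-4, g))
Function('c')(J, C) = Add(5, Mul(29, C)) (Function('c')(J, C) = Add(Mul(Add(Pow(3, 2), Mul(-4, -5)), C), 5) = Add(Mul(Add(9, 20), C), 5) = Add(Mul(29, C), 5) = Add(5, Mul(29, C)))
Add(-3459587, Mul(-1, Mul(930, Add(Function('c')(-23, Add(10, Mul(-1, 16))), Mul(-9, Add(17, -13)))))) = Add(-3459587, Mul(-1, Mul(930, Add(Add(5, Mul(29, Add(10, Mul(-1, 16)))), Mul(-9, Add(17, -13)))))) = Add(-3459587, Mul(-1, Mul(930, Add(Add(5, Mul(29, Add(10, -16))), Mul(-9, 4))))) = Add(-3459587, Mul(-1, Mul(930, Add(Add(5, Mul(29, -6)), -36)))) = Add(-3459587, Mul(-1, Mul(930, Add(Add(5, -174), -36)))) = Add(-3459587, Mul(-1, Mul(930, Add(-169, -36)))) = Add(-3459587, Mul(-1, Mul(930, -205))) = Add(-3459587, Mul(-1, -190650)) = Add(-3459587, 190650) = -3268937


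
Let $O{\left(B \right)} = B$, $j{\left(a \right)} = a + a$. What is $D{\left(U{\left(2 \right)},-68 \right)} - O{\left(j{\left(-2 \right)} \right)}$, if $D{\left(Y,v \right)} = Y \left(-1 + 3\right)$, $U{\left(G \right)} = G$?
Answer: $8$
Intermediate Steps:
$D{\left(Y,v \right)} = 2 Y$ ($D{\left(Y,v \right)} = Y 2 = 2 Y$)
$j{\left(a \right)} = 2 a$
$D{\left(U{\left(2 \right)},-68 \right)} - O{\left(j{\left(-2 \right)} \right)} = 2 \cdot 2 - 2 \left(-2\right) = 4 - -4 = 4 + 4 = 8$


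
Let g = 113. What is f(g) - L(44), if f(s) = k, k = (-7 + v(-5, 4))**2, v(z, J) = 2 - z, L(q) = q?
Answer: -44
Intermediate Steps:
k = 0 (k = (-7 + (2 - 1*(-5)))**2 = (-7 + (2 + 5))**2 = (-7 + 7)**2 = 0**2 = 0)
f(s) = 0
f(g) - L(44) = 0 - 1*44 = 0 - 44 = -44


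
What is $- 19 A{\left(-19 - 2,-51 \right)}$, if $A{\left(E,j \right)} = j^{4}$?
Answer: $-128538819$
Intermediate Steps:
$- 19 A{\left(-19 - 2,-51 \right)} = - 19 \left(-51\right)^{4} = \left(-19\right) 6765201 = -128538819$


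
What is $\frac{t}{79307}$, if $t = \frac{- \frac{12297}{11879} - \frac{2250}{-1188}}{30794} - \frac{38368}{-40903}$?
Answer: $\frac{926343366472207}{78317101749616596636} \approx 1.1828 \cdot 10^{-5}$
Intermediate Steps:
$t = \frac{926343366472207}{987518147825748}$ ($t = \left(\left(-12297\right) \frac{1}{11879} - - \frac{125}{66}\right) \frac{1}{30794} - - \frac{38368}{40903} = \left(- \frac{12297}{11879} + \frac{125}{66}\right) \frac{1}{30794} + \frac{38368}{40903} = \frac{673273}{784014} \cdot \frac{1}{30794} + \frac{38368}{40903} = \frac{673273}{24142927116} + \frac{38368}{40903} = \frac{926343366472207}{987518147825748} \approx 0.93805$)
$\frac{t}{79307} = \frac{926343366472207}{987518147825748 \cdot 79307} = \frac{926343366472207}{987518147825748} \cdot \frac{1}{79307} = \frac{926343366472207}{78317101749616596636}$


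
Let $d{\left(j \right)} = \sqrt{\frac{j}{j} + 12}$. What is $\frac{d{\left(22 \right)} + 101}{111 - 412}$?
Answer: $- \frac{101}{301} - \frac{\sqrt{13}}{301} \approx -0.34753$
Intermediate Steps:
$d{\left(j \right)} = \sqrt{13}$ ($d{\left(j \right)} = \sqrt{1 + 12} = \sqrt{13}$)
$\frac{d{\left(22 \right)} + 101}{111 - 412} = \frac{\sqrt{13} + 101}{111 - 412} = \frac{101 + \sqrt{13}}{-301} = \left(101 + \sqrt{13}\right) \left(- \frac{1}{301}\right) = - \frac{101}{301} - \frac{\sqrt{13}}{301}$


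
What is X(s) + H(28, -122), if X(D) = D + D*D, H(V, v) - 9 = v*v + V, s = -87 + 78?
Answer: 14993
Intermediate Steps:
s = -9
H(V, v) = 9 + V + v² (H(V, v) = 9 + (v*v + V) = 9 + (v² + V) = 9 + (V + v²) = 9 + V + v²)
X(D) = D + D²
X(s) + H(28, -122) = -9*(1 - 9) + (9 + 28 + (-122)²) = -9*(-8) + (9 + 28 + 14884) = 72 + 14921 = 14993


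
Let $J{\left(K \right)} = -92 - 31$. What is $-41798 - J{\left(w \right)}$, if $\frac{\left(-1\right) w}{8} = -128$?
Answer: $-41675$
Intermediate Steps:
$w = 1024$ ($w = \left(-8\right) \left(-128\right) = 1024$)
$J{\left(K \right)} = -123$ ($J{\left(K \right)} = -92 - 31 = -123$)
$-41798 - J{\left(w \right)} = -41798 - -123 = -41798 + 123 = -41675$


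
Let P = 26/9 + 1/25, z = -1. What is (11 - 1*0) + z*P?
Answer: 1816/225 ≈ 8.0711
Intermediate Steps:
P = 659/225 (P = 26*(⅑) + 1*(1/25) = 26/9 + 1/25 = 659/225 ≈ 2.9289)
(11 - 1*0) + z*P = (11 - 1*0) - 1*659/225 = (11 + 0) - 659/225 = 11 - 659/225 = 1816/225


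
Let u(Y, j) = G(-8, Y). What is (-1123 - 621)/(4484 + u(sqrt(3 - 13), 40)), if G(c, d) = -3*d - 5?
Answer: -2603792/6687177 - 1744*I*sqrt(10)/6687177 ≈ -0.38937 - 0.00082472*I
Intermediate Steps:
G(c, d) = -5 - 3*d
u(Y, j) = -5 - 3*Y
(-1123 - 621)/(4484 + u(sqrt(3 - 13), 40)) = (-1123 - 621)/(4484 + (-5 - 3*sqrt(3 - 13))) = -1744/(4484 + (-5 - 3*I*sqrt(10))) = -1744/(4479 - 3*I*sqrt(10))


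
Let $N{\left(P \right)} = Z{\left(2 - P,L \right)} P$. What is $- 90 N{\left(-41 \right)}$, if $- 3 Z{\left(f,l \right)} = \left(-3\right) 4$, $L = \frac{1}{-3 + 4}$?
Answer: $14760$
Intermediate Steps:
$L = 1$ ($L = 1^{-1} = 1$)
$Z{\left(f,l \right)} = 4$ ($Z{\left(f,l \right)} = - \frac{\left(-3\right) 4}{3} = \left(- \frac{1}{3}\right) \left(-12\right) = 4$)
$N{\left(P \right)} = 4 P$
$- 90 N{\left(-41 \right)} = - 90 \cdot 4 \left(-41\right) = \left(-90\right) \left(-164\right) = 14760$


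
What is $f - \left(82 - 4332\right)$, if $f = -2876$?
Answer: $1374$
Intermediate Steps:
$f - \left(82 - 4332\right) = -2876 - \left(82 - 4332\right) = -2876 - -4250 = -2876 + 4250 = 1374$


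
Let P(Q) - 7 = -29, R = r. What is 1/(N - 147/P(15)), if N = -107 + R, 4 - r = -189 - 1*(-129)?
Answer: -22/799 ≈ -0.027534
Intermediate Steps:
r = 64 (r = 4 - (-189 - 1*(-129)) = 4 - (-189 + 129) = 4 - 1*(-60) = 4 + 60 = 64)
R = 64
P(Q) = -22 (P(Q) = 7 - 29 = -22)
N = -43 (N = -107 + 64 = -43)
1/(N - 147/P(15)) = 1/(-43 - 147/(-22)) = 1/(-43 - 147*(-1/22)) = 1/(-43 + 147/22) = 1/(-799/22) = -22/799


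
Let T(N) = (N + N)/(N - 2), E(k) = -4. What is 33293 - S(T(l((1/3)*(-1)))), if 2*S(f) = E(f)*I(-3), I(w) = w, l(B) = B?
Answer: 33287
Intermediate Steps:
T(N) = 2*N/(-2 + N) (T(N) = (2*N)/(-2 + N) = 2*N/(-2 + N))
S(f) = 6 (S(f) = (-4*(-3))/2 = (½)*12 = 6)
33293 - S(T(l((1/3)*(-1)))) = 33293 - 1*6 = 33293 - 6 = 33287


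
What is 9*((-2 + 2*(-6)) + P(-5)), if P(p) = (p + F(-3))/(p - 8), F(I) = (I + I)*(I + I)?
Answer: -1917/13 ≈ -147.46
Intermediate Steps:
F(I) = 4*I**2 (F(I) = (2*I)*(2*I) = 4*I**2)
P(p) = (36 + p)/(-8 + p) (P(p) = (p + 4*(-3)**2)/(p - 8) = (p + 4*9)/(-8 + p) = (p + 36)/(-8 + p) = (36 + p)/(-8 + p))
9*((-2 + 2*(-6)) + P(-5)) = 9*((-2 + 2*(-6)) + (36 - 5)/(-8 - 5)) = 9*((-2 - 12) + 31/(-13)) = 9*(-14 - 1/13*31) = 9*(-14 - 31/13) = 9*(-213/13) = -1917/13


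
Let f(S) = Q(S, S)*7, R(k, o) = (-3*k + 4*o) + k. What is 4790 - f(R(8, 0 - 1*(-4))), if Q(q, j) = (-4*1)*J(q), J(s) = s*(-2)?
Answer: 4790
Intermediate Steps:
J(s) = -2*s
Q(q, j) = 8*q (Q(q, j) = (-4*1)*(-2*q) = -(-8)*q = 8*q)
R(k, o) = -2*k + 4*o
f(S) = 56*S (f(S) = (8*S)*7 = 56*S)
4790 - f(R(8, 0 - 1*(-4))) = 4790 - 56*(-2*8 + 4*(0 - 1*(-4))) = 4790 - 56*(-16 + 4*(0 + 4)) = 4790 - 56*(-16 + 4*4) = 4790 - 56*(-16 + 16) = 4790 - 56*0 = 4790 - 1*0 = 4790 + 0 = 4790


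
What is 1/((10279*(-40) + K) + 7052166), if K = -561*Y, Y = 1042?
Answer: 1/6056444 ≈ 1.6511e-7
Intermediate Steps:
K = -584562 (K = -561*1042 = -584562)
1/((10279*(-40) + K) + 7052166) = 1/((10279*(-40) - 584562) + 7052166) = 1/((-411160 - 584562) + 7052166) = 1/(-995722 + 7052166) = 1/6056444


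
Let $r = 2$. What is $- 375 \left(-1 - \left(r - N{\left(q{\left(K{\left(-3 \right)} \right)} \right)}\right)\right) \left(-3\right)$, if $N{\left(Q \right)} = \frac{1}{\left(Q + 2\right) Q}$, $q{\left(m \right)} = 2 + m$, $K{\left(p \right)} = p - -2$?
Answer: $-3000$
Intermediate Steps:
$K{\left(p \right)} = 2 + p$ ($K{\left(p \right)} = p + 2 = 2 + p$)
$N{\left(Q \right)} = \frac{1}{Q \left(2 + Q\right)}$ ($N{\left(Q \right)} = \frac{1}{\left(2 + Q\right) Q} = \frac{1}{Q \left(2 + Q\right)}$)
$- 375 \left(-1 - \left(r - N{\left(q{\left(K{\left(-3 \right)} \right)} \right)}\right)\right) \left(-3\right) = - 375 \left(-1 - \left(2 - \frac{1}{\left(2 + \left(2 - 3\right)\right) \left(2 + \left(2 + \left(2 - 3\right)\right)\right)}\right)\right) \left(-3\right) = - 375 \left(-1 - \left(2 - \frac{1}{\left(2 - 1\right) \left(2 + \left(2 - 1\right)\right)}\right)\right) \left(-3\right) = - 375 \left(-1 - \left(2 - \frac{1}{1 \left(2 + 1\right)}\right)\right) \left(-3\right) = - 375 \left(-1 - \left(2 - \frac{1}{3}\right)\right) \left(-3\right) = - 375 \left(-1 + \left(1 \cdot \frac{1}{3} - 2\right)\right) \left(-3\right) = - 375 \left(-1 + \left(\frac{1}{3} - 2\right)\right) \left(-3\right) = - 375 \left(-1 - \frac{5}{3}\right) \left(-3\right) = - 375 \left(\left(- \frac{8}{3}\right) \left(-3\right)\right) = \left(-375\right) 8 = -3000$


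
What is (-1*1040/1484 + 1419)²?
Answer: 276874863721/137641 ≈ 2.0116e+6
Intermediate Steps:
(-1*1040/1484 + 1419)² = (-1040*1/1484 + 1419)² = (-260/371 + 1419)² = (526189/371)² = 276874863721/137641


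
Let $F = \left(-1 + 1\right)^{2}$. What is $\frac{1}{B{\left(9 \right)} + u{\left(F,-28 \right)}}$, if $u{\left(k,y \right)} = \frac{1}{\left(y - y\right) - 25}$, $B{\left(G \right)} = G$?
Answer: $\frac{25}{224} \approx 0.11161$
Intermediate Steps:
$F = 0$ ($F = 0^{2} = 0$)
$u{\left(k,y \right)} = - \frac{1}{25}$ ($u{\left(k,y \right)} = \frac{1}{0 - 25} = \frac{1}{-25} = - \frac{1}{25}$)
$\frac{1}{B{\left(9 \right)} + u{\left(F,-28 \right)}} = \frac{1}{9 - \frac{1}{25}} = \frac{1}{\frac{224}{25}} = \frac{25}{224}$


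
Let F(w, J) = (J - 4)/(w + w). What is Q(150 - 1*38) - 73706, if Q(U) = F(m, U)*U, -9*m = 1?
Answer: -128138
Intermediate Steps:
m = -1/9 (m = -1/9*1 = -1/9 ≈ -0.11111)
F(w, J) = (-4 + J)/(2*w) (F(w, J) = (-4 + J)/((2*w)) = (-4 + J)*(1/(2*w)) = (-4 + J)/(2*w))
Q(U) = U*(18 - 9*U/2) (Q(U) = ((-4 + U)/(2*(-1/9)))*U = ((1/2)*(-9)*(-4 + U))*U = (18 - 9*U/2)*U = U*(18 - 9*U/2))
Q(150 - 1*38) - 73706 = 9*(150 - 1*38)*(4 - (150 - 1*38))/2 - 73706 = 9*(150 - 38)*(4 - (150 - 38))/2 - 73706 = (9/2)*112*(4 - 1*112) - 73706 = (9/2)*112*(4 - 112) - 73706 = (9/2)*112*(-108) - 73706 = -54432 - 73706 = -128138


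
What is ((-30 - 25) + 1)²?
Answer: 2916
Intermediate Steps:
((-30 - 25) + 1)² = (-55 + 1)² = (-54)² = 2916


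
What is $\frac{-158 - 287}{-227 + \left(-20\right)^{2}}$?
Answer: $- \frac{445}{173} \approx -2.5723$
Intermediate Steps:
$\frac{-158 - 287}{-227 + \left(-20\right)^{2}} = - \frac{445}{-227 + 400} = - \frac{445}{173}$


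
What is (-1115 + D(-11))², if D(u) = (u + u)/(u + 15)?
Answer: 5022081/4 ≈ 1.2555e+6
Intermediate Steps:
D(u) = 2*u/(15 + u) (D(u) = (2*u)/(15 + u) = 2*u/(15 + u))
(-1115 + D(-11))² = (-1115 + 2*(-11)/(15 - 11))² = (-1115 + 2*(-11)/4)² = (-1115 + 2*(-11)*(¼))² = (-1115 - 11/2)² = (-2241/2)² = 5022081/4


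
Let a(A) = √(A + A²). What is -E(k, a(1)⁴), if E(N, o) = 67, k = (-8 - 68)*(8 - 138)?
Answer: -67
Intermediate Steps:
k = 9880 (k = -76*(-130) = 9880)
-E(k, a(1)⁴) = -1*67 = -67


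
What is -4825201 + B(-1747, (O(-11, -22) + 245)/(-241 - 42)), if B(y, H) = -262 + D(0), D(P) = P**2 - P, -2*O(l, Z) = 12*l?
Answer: -4825463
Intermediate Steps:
O(l, Z) = -6*l
B(y, H) = -262 (B(y, H) = -262 + 0*(-1 + 0) = -262 + 0*(-1) = -262 + 0 = -262)
-4825201 + B(-1747, (O(-11, -22) + 245)/(-241 - 42)) = -4825201 - 262 = -4825463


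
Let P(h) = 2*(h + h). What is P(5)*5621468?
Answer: 112429360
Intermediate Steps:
P(h) = 4*h (P(h) = 2*(2*h) = 4*h)
P(5)*5621468 = (4*5)*5621468 = 20*5621468 = 112429360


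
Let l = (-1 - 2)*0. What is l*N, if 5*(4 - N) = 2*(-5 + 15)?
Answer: 0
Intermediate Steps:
l = 0 (l = -3*0 = 0)
N = 0 (N = 4 - 2*(-5 + 15)/5 = 4 - 2*10/5 = 4 - ⅕*20 = 4 - 4 = 0)
l*N = 0*0 = 0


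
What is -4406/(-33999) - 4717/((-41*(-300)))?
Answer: -35393161/139395900 ≈ -0.25390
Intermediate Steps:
-4406/(-33999) - 4717/((-41*(-300))) = -4406*(-1/33999) - 4717/12300 = 4406/33999 - 4717*1/12300 = 4406/33999 - 4717/12300 = -35393161/139395900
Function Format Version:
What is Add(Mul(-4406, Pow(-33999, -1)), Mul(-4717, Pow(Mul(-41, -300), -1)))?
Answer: Rational(-35393161, 139395900) ≈ -0.25390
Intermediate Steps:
Add(Mul(-4406, Pow(-33999, -1)), Mul(-4717, Pow(Mul(-41, -300), -1))) = Add(Mul(-4406, Rational(-1, 33999)), Mul(-4717, Pow(12300, -1))) = Add(Rational(4406, 33999), Mul(-4717, Rational(1, 12300))) = Add(Rational(4406, 33999), Rational(-4717, 12300)) = Rational(-35393161, 139395900)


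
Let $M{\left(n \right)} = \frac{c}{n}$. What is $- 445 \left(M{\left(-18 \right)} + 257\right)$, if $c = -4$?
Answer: $- \frac{1030175}{9} \approx -1.1446 \cdot 10^{5}$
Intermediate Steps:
$M{\left(n \right)} = - \frac{4}{n}$
$- 445 \left(M{\left(-18 \right)} + 257\right) = - 445 \left(- \frac{4}{-18} + 257\right) = - 445 \left(\left(-4\right) \left(- \frac{1}{18}\right) + 257\right) = - 445 \left(\frac{2}{9} + 257\right) = \left(-445\right) \frac{2315}{9} = - \frac{1030175}{9}$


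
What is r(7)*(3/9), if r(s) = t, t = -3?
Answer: -1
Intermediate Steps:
r(s) = -3
r(7)*(3/9) = -9/9 = -3*⅓ = -1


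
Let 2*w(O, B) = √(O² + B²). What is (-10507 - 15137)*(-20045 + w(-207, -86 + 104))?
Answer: 514033980 - 115398*√533 ≈ 5.1137e+8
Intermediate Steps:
w(O, B) = √(B² + O²)/2 (w(O, B) = √(O² + B²)/2 = √(B² + O²)/2)
(-10507 - 15137)*(-20045 + w(-207, -86 + 104)) = (-10507 - 15137)*(-20045 + √((-86 + 104)² + (-207)²)/2) = -25644*(-20045 + √(18² + 42849)/2) = -25644*(-20045 + √(324 + 42849)/2) = -25644*(-20045 + √43173/2) = -25644*(-20045 + (9*√533)/2) = -25644*(-20045 + 9*√533/2) = 514033980 - 115398*√533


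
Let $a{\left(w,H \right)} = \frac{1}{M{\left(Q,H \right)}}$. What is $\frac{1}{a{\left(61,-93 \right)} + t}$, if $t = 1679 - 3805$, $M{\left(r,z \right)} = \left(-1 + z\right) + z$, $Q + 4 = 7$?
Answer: $- \frac{187}{397563} \approx -0.00047037$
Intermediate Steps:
$Q = 3$ ($Q = -4 + 7 = 3$)
$M{\left(r,z \right)} = -1 + 2 z$
$a{\left(w,H \right)} = \frac{1}{-1 + 2 H}$
$t = -2126$
$\frac{1}{a{\left(61,-93 \right)} + t} = \frac{1}{\frac{1}{-1 + 2 \left(-93\right)} - 2126} = \frac{1}{\frac{1}{-1 - 186} - 2126} = \frac{1}{\frac{1}{-187} - 2126} = \frac{1}{- \frac{1}{187} - 2126} = \frac{1}{- \frac{397563}{187}} = - \frac{187}{397563}$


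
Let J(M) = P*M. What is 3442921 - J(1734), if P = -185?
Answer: 3763711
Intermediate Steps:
J(M) = -185*M
3442921 - J(1734) = 3442921 - (-185)*1734 = 3442921 - 1*(-320790) = 3442921 + 320790 = 3763711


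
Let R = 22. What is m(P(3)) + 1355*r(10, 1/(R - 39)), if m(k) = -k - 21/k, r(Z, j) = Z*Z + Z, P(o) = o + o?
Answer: 298081/2 ≈ 1.4904e+5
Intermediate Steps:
P(o) = 2*o
r(Z, j) = Z + Z² (r(Z, j) = Z² + Z = Z + Z²)
m(P(3)) + 1355*r(10, 1/(R - 39)) = (-2*3 - 21/(2*3)) + 1355*(10*(1 + 10)) = (-1*6 - 21/6) + 1355*(10*11) = (-6 - 21*⅙) + 1355*110 = (-6 - 7/2) + 149050 = -19/2 + 149050 = 298081/2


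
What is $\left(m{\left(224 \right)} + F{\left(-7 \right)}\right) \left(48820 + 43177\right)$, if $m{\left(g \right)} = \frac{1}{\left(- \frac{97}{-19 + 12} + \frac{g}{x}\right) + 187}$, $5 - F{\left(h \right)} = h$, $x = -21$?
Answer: $\frac{4411164153}{3994} \approx 1.1044 \cdot 10^{6}$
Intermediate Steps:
$F{\left(h \right)} = 5 - h$
$m{\left(g \right)} = \frac{1}{\frac{1406}{7} - \frac{g}{21}}$ ($m{\left(g \right)} = \frac{1}{\left(- \frac{97}{-19 + 12} + \frac{g}{-21}\right) + 187} = \frac{1}{\left(- \frac{97}{-7} + g \left(- \frac{1}{21}\right)\right) + 187} = \frac{1}{\left(\left(-97\right) \left(- \frac{1}{7}\right) - \frac{g}{21}\right) + 187} = \frac{1}{\left(\frac{97}{7} - \frac{g}{21}\right) + 187} = \frac{1}{\frac{1406}{7} - \frac{g}{21}}$)
$\left(m{\left(224 \right)} + F{\left(-7 \right)}\right) \left(48820 + 43177\right) = \left(- \frac{21}{-4218 + 224} + \left(5 - -7\right)\right) \left(48820 + 43177\right) = \left(- \frac{21}{-3994} + \left(5 + 7\right)\right) 91997 = \left(\left(-21\right) \left(- \frac{1}{3994}\right) + 12\right) 91997 = \left(\frac{21}{3994} + 12\right) 91997 = \frac{47949}{3994} \cdot 91997 = \frac{4411164153}{3994}$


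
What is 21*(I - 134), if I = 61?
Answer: -1533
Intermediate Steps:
21*(I - 134) = 21*(61 - 134) = 21*(-73) = -1533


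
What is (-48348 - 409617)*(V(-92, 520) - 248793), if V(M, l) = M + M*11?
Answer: 114444079605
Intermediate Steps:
V(M, l) = 12*M (V(M, l) = M + 11*M = 12*M)
(-48348 - 409617)*(V(-92, 520) - 248793) = (-48348 - 409617)*(12*(-92) - 248793) = -457965*(-1104 - 248793) = -457965*(-249897) = 114444079605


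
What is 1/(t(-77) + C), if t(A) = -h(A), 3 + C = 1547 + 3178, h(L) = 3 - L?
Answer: 1/4642 ≈ 0.00021542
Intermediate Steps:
C = 4722 (C = -3 + (1547 + 3178) = -3 + 4725 = 4722)
t(A) = -3 + A (t(A) = -(3 - A) = -3 + A)
1/(t(-77) + C) = 1/((-3 - 77) + 4722) = 1/(-80 + 4722) = 1/4642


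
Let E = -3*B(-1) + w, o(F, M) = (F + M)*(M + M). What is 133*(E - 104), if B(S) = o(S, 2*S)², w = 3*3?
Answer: -70091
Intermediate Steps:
w = 9
o(F, M) = 2*M*(F + M) (o(F, M) = (F + M)*(2*M) = 2*M*(F + M))
B(S) = 144*S⁴ (B(S) = (2*(2*S)*(S + 2*S))² = (2*(2*S)*(3*S))² = (12*S²)² = 144*S⁴)
E = -423 (E = -432*(-1)⁴ + 9 = -432 + 9 = -423)
133*(E - 104) = 133*(-423 - 104) = 133*(-527) = -70091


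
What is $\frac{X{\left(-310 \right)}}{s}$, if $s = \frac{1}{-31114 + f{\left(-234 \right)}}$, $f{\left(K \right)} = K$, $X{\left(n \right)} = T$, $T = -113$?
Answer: $3542324$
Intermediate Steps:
$X{\left(n \right)} = -113$
$s = - \frac{1}{31348}$ ($s = \frac{1}{-31114 - 234} = \frac{1}{-31348} = - \frac{1}{31348} \approx -3.19 \cdot 10^{-5}$)
$\frac{X{\left(-310 \right)}}{s} = - \frac{113}{- \frac{1}{31348}} = \left(-113\right) \left(-31348\right) = 3542324$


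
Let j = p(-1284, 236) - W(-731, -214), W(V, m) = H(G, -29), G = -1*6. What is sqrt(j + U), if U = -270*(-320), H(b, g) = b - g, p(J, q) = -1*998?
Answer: sqrt(85379) ≈ 292.20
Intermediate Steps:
p(J, q) = -998
G = -6
W(V, m) = 23 (W(V, m) = -6 - 1*(-29) = -6 + 29 = 23)
U = 86400
j = -1021 (j = -998 - 1*23 = -998 - 23 = -1021)
sqrt(j + U) = sqrt(-1021 + 86400) = sqrt(85379)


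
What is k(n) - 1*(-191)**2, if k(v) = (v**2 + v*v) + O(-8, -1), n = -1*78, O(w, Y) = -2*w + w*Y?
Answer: -24289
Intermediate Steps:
O(w, Y) = -2*w + Y*w
n = -78
k(v) = 24 + 2*v**2 (k(v) = (v**2 + v*v) - 8*(-2 - 1) = (v**2 + v**2) - 8*(-3) = 2*v**2 + 24 = 24 + 2*v**2)
k(n) - 1*(-191)**2 = (24 + 2*(-78)**2) - 1*(-191)**2 = (24 + 2*6084) - 1*36481 = (24 + 12168) - 36481 = 12192 - 36481 = -24289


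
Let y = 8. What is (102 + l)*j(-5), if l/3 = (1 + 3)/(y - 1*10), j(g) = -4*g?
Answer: 1920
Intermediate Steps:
l = -6 (l = 3*((1 + 3)/(8 - 1*10)) = 3*(4/(8 - 10)) = 3*(4/(-2)) = 3*(4*(-½)) = 3*(-2) = -6)
(102 + l)*j(-5) = (102 - 6)*(-4*(-5)) = 96*20 = 1920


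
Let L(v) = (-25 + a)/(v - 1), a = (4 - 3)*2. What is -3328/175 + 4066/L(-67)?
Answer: 48308856/4025 ≈ 12002.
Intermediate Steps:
a = 2 (a = 1*2 = 2)
L(v) = -23/(-1 + v) (L(v) = (-25 + 2)/(v - 1) = -23/(-1 + v))
-3328/175 + 4066/L(-67) = -3328/175 + 4066/((-23/(-1 - 67))) = -3328*1/175 + 4066/((-23/(-68))) = -3328/175 + 4066/((-23*(-1/68))) = -3328/175 + 4066/(23/68) = -3328/175 + 4066*(68/23) = -3328/175 + 276488/23 = 48308856/4025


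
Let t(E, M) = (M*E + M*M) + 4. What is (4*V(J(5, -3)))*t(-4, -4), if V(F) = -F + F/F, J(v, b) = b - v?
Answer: 1296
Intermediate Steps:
t(E, M) = 4 + M² + E*M (t(E, M) = (E*M + M²) + 4 = (M² + E*M) + 4 = 4 + M² + E*M)
V(F) = 1 - F (V(F) = -F + 1 = 1 - F)
(4*V(J(5, -3)))*t(-4, -4) = (4*(1 - (-3 - 1*5)))*(4 + (-4)² - 4*(-4)) = (4*(1 - (-3 - 5)))*(4 + 16 + 16) = (4*(1 - 1*(-8)))*36 = (4*(1 + 8))*36 = (4*9)*36 = 36*36 = 1296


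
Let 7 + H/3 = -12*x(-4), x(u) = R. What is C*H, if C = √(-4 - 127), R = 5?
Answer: -201*I*√131 ≈ -2300.6*I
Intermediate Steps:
x(u) = 5
C = I*√131 (C = √(-131) = I*√131 ≈ 11.446*I)
H = -201 (H = -21 + 3*(-12*5) = -21 + 3*(-60) = -21 - 180 = -201)
C*H = (I*√131)*(-201) = -201*I*√131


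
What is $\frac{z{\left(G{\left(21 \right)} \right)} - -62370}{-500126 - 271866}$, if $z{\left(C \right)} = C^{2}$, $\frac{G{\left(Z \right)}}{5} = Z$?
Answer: $- \frac{73395}{771992} \approx -0.095072$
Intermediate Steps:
$G{\left(Z \right)} = 5 Z$
$\frac{z{\left(G{\left(21 \right)} \right)} - -62370}{-500126 - 271866} = \frac{\left(5 \cdot 21\right)^{2} - -62370}{-500126 - 271866} = \frac{105^{2} + 62370}{-771992} = \left(11025 + 62370\right) \left(- \frac{1}{771992}\right) = 73395 \left(- \frac{1}{771992}\right) = - \frac{73395}{771992}$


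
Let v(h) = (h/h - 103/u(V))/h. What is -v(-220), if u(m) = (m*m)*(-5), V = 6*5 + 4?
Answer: 5883/1271600 ≈ 0.0046265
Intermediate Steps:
V = 34 (V = 30 + 4 = 34)
u(m) = -5*m² (u(m) = m²*(-5) = -5*m²)
v(h) = 5883/(5780*h) (v(h) = (h/h - 103/((-5*34²)))/h = (1 - 103/((-5*1156)))/h = (1 - 103/(-5780))/h = (1 - 103*(-1/5780))/h = (1 + 103/5780)/h = 5883/(5780*h))
-v(-220) = -5883/(5780*(-220)) = -5883*(-1)/(5780*220) = -1*(-5883/1271600) = 5883/1271600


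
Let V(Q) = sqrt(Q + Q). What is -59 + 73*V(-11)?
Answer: -59 + 73*I*sqrt(22) ≈ -59.0 + 342.4*I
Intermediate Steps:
V(Q) = sqrt(2)*sqrt(Q) (V(Q) = sqrt(2*Q) = sqrt(2)*sqrt(Q))
-59 + 73*V(-11) = -59 + 73*(sqrt(2)*sqrt(-11)) = -59 + 73*(sqrt(2)*(I*sqrt(11))) = -59 + 73*(I*sqrt(22)) = -59 + 73*I*sqrt(22)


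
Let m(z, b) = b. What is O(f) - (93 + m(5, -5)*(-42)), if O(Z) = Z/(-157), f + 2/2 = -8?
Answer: -47562/157 ≈ -302.94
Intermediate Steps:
f = -9 (f = -1 - 8 = -9)
O(Z) = -Z/157 (O(Z) = Z*(-1/157) = -Z/157)
O(f) - (93 + m(5, -5)*(-42)) = -1/157*(-9) - (93 - 5*(-42)) = 9/157 - (93 + 210) = 9/157 - 1*303 = 9/157 - 303 = -47562/157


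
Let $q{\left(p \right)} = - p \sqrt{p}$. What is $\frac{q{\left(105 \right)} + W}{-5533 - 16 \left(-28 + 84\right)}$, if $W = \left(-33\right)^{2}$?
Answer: $- \frac{363}{2143} + \frac{35 \sqrt{105}}{2143} \approx -0.002033$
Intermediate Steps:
$W = 1089$
$q{\left(p \right)} = - p^{\frac{3}{2}}$
$\frac{q{\left(105 \right)} + W}{-5533 - 16 \left(-28 + 84\right)} = \frac{- 105^{\frac{3}{2}} + 1089}{-5533 - 16 \left(-28 + 84\right)} = \frac{- 105 \sqrt{105} + 1089}{-5533 - 896} = \frac{1089 - 105 \sqrt{105}}{-6429} = \left(1089 - 105 \sqrt{105}\right) \left(- \frac{1}{6429}\right) = - \frac{363}{2143} + \frac{35 \sqrt{105}}{2143}$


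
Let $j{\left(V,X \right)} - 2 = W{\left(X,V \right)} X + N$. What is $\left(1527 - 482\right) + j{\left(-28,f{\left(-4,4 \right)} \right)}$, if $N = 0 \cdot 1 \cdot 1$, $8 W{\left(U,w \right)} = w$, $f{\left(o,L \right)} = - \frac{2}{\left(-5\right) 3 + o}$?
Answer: $\frac{19886}{19} \approx 1046.6$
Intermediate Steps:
$f{\left(o,L \right)} = - \frac{2}{-15 + o}$
$W{\left(U,w \right)} = \frac{w}{8}$
$N = 0$ ($N = 0 \cdot 1 = 0$)
$j{\left(V,X \right)} = 2 + \frac{V X}{8}$ ($j{\left(V,X \right)} = 2 + \left(\frac{V}{8} X + 0\right) = 2 + \left(\frac{V X}{8} + 0\right) = 2 + \frac{V X}{8}$)
$\left(1527 - 482\right) + j{\left(-28,f{\left(-4,4 \right)} \right)} = \left(1527 - 482\right) + \left(2 + \frac{1}{8} \left(-28\right) \left(- \frac{2}{-15 - 4}\right)\right) = 1045 + \left(2 + \frac{1}{8} \left(-28\right) \left(- \frac{2}{-19}\right)\right) = 1045 + \left(2 + \frac{1}{8} \left(-28\right) \left(\left(-2\right) \left(- \frac{1}{19}\right)\right)\right) = 1045 + \left(2 + \frac{1}{8} \left(-28\right) \frac{2}{19}\right) = 1045 + \left(2 - \frac{7}{19}\right) = 1045 + \frac{31}{19} = \frac{19886}{19}$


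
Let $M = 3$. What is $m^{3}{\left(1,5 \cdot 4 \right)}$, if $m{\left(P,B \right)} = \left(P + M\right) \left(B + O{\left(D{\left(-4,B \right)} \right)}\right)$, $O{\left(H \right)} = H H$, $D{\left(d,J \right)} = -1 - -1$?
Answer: $512000$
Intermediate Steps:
$D{\left(d,J \right)} = 0$ ($D{\left(d,J \right)} = -1 + 1 = 0$)
$O{\left(H \right)} = H^{2}$
$m{\left(P,B \right)} = B \left(3 + P\right)$ ($m{\left(P,B \right)} = \left(P + 3\right) \left(B + 0^{2}\right) = \left(3 + P\right) \left(B + 0\right) = \left(3 + P\right) B = B \left(3 + P\right)$)
$m^{3}{\left(1,5 \cdot 4 \right)} = \left(5 \cdot 4 \left(3 + 1\right)\right)^{3} = \left(20 \cdot 4\right)^{3} = 80^{3} = 512000$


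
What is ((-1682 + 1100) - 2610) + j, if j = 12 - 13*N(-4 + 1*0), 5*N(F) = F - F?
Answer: -3180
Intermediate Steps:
N(F) = 0 (N(F) = (F - F)/5 = (⅕)*0 = 0)
j = 12 (j = 12 - 13*0 = 12 + 0 = 12)
((-1682 + 1100) - 2610) + j = ((-1682 + 1100) - 2610) + 12 = (-582 - 2610) + 12 = -3192 + 12 = -3180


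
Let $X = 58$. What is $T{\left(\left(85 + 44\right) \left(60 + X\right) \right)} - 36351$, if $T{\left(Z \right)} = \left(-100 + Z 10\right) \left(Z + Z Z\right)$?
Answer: $35249931816369$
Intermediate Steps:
$T{\left(Z \right)} = \left(-100 + 10 Z\right) \left(Z + Z^{2}\right)$
$T{\left(\left(85 + 44\right) \left(60 + X\right) \right)} - 36351 = 10 \left(85 + 44\right) \left(60 + 58\right) \left(-10 + \left(\left(85 + 44\right) \left(60 + 58\right)\right)^{2} - 9 \left(85 + 44\right) \left(60 + 58\right)\right) - 36351 = 10 \cdot 129 \cdot 118 \left(-10 + \left(129 \cdot 118\right)^{2} - 9 \cdot 129 \cdot 118\right) - 36351 = 10 \cdot 15222 \left(-10 + 15222^{2} - 136998\right) - 36351 = 10 \cdot 15222 \left(-10 + 231709284 - 136998\right) - 36351 = 10 \cdot 15222 \cdot 231572276 - 36351 = 35249931852720 - 36351 = 35249931816369$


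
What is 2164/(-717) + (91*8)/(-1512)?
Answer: -22583/6453 ≈ -3.4996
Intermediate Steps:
2164/(-717) + (91*8)/(-1512) = 2164*(-1/717) + 728*(-1/1512) = -2164/717 - 13/27 = -22583/6453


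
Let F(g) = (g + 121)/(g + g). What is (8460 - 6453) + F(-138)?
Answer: 553949/276 ≈ 2007.1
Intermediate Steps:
F(g) = (121 + g)/(2*g) (F(g) = (121 + g)/((2*g)) = (121 + g)*(1/(2*g)) = (121 + g)/(2*g))
(8460 - 6453) + F(-138) = (8460 - 6453) + (1/2)*(121 - 138)/(-138) = 2007 + (1/2)*(-1/138)*(-17) = 2007 + 17/276 = 553949/276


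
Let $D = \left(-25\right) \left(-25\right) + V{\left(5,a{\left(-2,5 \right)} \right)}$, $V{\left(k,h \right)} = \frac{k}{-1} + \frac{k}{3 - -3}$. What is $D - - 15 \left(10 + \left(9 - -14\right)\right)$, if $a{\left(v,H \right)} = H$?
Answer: $\frac{6695}{6} \approx 1115.8$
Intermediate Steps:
$V{\left(k,h \right)} = - \frac{5 k}{6}$ ($V{\left(k,h \right)} = k \left(-1\right) + \frac{k}{3 + 3} = - k + \frac{k}{6} = - \frac{5 k}{6}$)
$D = \frac{3725}{6}$ ($D = \left(-25\right) \left(-25\right) - \frac{25}{6} = 625 - \frac{25}{6} = \frac{3725}{6} \approx 620.83$)
$D - - 15 \left(10 + \left(9 - -14\right)\right) = \frac{3725}{6} - - 15 \left(10 + \left(9 - -14\right)\right) = \frac{3725}{6} - - 15 \left(10 + \left(9 + 14\right)\right) = \frac{3725}{6} - - 15 \left(10 + 23\right) = \frac{3725}{6} - \left(-15\right) 33 = \frac{3725}{6} - -495 = \frac{3725}{6} + 495 = \frac{6695}{6}$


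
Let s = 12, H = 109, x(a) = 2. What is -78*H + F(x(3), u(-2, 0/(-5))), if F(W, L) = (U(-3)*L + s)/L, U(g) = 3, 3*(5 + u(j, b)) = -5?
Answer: -42504/5 ≈ -8500.8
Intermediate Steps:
u(j, b) = -20/3 (u(j, b) = -5 + (⅓)*(-5) = -5 - 5/3 = -20/3)
F(W, L) = (12 + 3*L)/L (F(W, L) = (3*L + 12)/L = (12 + 3*L)/L)
-78*H + F(x(3), u(-2, 0/(-5))) = -78*109 + (3 + 12/(-20/3)) = -8502 + (3 + 12*(-3/20)) = -8502 + (3 - 9/5) = -8502 + 6/5 = -42504/5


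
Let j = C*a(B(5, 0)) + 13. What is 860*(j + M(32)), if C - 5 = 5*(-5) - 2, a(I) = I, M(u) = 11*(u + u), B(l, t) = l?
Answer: 522020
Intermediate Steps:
M(u) = 22*u (M(u) = 11*(2*u) = 22*u)
C = -22 (C = 5 + (5*(-5) - 2) = 5 + (-25 - 2) = 5 - 27 = -22)
j = -97 (j = -22*5 + 13 = -110 + 13 = -97)
860*(j + M(32)) = 860*(-97 + 22*32) = 860*(-97 + 704) = 860*607 = 522020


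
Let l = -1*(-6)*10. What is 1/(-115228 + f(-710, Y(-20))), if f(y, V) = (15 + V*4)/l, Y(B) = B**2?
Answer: -12/1382413 ≈ -8.6805e-6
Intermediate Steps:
l = 60 (l = 6*10 = 60)
f(y, V) = 1/4 + V/15 (f(y, V) = (15 + V*4)/60 = (15 + 4*V)*(1/60) = 1/4 + V/15)
1/(-115228 + f(-710, Y(-20))) = 1/(-115228 + (1/4 + (1/15)*(-20)**2)) = 1/(-115228 + (1/4 + (1/15)*400)) = 1/(-115228 + (1/4 + 80/3)) = 1/(-115228 + 323/12) = 1/(-1382413/12) = -12/1382413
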